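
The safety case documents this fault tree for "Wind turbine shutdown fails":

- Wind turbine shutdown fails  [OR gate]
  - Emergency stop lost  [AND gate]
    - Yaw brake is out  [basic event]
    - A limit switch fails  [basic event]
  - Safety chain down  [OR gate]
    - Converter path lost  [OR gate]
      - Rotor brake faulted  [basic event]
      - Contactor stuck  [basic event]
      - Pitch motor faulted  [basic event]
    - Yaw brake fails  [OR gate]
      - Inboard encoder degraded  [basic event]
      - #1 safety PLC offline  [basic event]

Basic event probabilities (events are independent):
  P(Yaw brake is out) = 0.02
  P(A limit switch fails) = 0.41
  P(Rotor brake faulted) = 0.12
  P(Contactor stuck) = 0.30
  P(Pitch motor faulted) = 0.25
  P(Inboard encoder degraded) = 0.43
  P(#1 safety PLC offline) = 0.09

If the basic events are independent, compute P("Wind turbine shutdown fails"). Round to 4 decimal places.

0.7623

P(Emergency stop lost) [AND] = 0.02 × 0.41 = 0.008200
P(Converter path lost) [OR] = 1 − (1−0.12) × (1−0.30) × (1−0.25) = 0.538000
P(Yaw brake fails) [OR] = 1 − (1−0.43) × (1−0.09) = 0.481300
P(Safety chain down) [OR] = 1 − (1−0.538000) × (1−0.481300) = 0.760361
P(Wind turbine shutdown fails) [OR] = 1 − (1−0.008200) × (1−0.760361) = 0.762326
Rounded to 4 decimal places: P(Wind turbine shutdown fails) ≈ 0.7623.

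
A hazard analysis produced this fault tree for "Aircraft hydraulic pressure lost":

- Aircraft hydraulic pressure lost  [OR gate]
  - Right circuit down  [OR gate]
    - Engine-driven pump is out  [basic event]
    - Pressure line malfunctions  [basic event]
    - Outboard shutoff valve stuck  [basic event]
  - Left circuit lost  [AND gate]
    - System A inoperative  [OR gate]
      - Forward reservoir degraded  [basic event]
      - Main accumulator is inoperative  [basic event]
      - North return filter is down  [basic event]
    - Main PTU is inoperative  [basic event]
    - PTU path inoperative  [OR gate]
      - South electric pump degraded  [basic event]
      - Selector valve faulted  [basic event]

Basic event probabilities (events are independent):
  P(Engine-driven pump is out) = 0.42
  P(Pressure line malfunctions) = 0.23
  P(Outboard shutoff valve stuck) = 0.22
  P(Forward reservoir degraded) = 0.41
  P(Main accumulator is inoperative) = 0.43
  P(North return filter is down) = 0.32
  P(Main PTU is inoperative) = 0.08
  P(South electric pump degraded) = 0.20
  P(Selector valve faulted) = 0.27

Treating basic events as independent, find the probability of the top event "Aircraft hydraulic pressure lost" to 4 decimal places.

P(Right circuit down) [OR] = 1 − (1−0.42) × (1−0.23) × (1−0.22) = 0.651652
P(System A inoperative) [OR] = 1 − (1−0.41) × (1−0.43) × (1−0.32) = 0.771316
P(PTU path inoperative) [OR] = 1 − (1−0.20) × (1−0.27) = 0.416000
P(Left circuit lost) [AND] = 0.771316 × 0.08 × 0.416000 = 0.025669
P(Aircraft hydraulic pressure lost) [OR] = 1 − (1−0.651652) × (1−0.025669) = 0.660594
Rounded to 4 decimal places: P(Aircraft hydraulic pressure lost) ≈ 0.6606.

0.6606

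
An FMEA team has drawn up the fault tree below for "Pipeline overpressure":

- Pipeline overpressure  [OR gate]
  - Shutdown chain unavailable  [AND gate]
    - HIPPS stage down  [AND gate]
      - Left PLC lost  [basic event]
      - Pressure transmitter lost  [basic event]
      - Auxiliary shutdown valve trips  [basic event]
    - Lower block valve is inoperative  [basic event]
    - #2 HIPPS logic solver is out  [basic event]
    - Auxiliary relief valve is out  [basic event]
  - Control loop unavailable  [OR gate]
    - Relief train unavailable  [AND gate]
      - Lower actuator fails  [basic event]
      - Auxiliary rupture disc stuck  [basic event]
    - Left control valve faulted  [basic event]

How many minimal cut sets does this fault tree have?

HIPPS stage down [AND]: one cut set from each child combined → 1 × 1 × 1 = 1 cut set(s).
Shutdown chain unavailable [AND]: one cut set from each child combined → 1 × 1 × 1 × 1 = 1 cut set(s).
Relief train unavailable [AND]: one cut set from each child combined → 1 × 1 = 1 cut set(s).
Control loop unavailable [OR]: union of children's cut sets → 2 cut set(s).
Pipeline overpressure [OR]: union of children's cut sets → 3 cut set(s).
Minimal cut sets: {#2 HIPPS logic solver is out, Auxiliary relief valve is out, Auxiliary shutdown valve trips, Left PLC lost, Lower block valve is inoperative, Pressure transmitter lost}; {Auxiliary rupture disc stuck, Lower actuator fails}; {Left control valve faulted}.

3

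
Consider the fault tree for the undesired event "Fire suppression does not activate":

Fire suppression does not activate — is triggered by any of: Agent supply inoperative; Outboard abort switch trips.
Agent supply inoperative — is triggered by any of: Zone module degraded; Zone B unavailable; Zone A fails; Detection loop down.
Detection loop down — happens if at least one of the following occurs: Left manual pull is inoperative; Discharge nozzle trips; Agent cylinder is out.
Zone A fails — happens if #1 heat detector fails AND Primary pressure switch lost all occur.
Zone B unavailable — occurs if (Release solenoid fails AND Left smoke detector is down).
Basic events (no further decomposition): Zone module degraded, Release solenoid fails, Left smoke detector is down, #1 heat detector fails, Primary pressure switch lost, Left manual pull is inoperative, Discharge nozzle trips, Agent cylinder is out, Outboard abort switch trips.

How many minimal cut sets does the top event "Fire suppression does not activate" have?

7

Zone B unavailable [AND]: one cut set from each child combined → 1 × 1 = 1 cut set(s).
Zone A fails [AND]: one cut set from each child combined → 1 × 1 = 1 cut set(s).
Detection loop down [OR]: union of children's cut sets → 3 cut set(s).
Agent supply inoperative [OR]: union of children's cut sets → 6 cut set(s).
Fire suppression does not activate [OR]: union of children's cut sets → 7 cut set(s).
Minimal cut sets: {Zone module degraded}; {Left smoke detector is down, Release solenoid fails}; {#1 heat detector fails, Primary pressure switch lost}; {Left manual pull is inoperative}; {Discharge nozzle trips}; {Agent cylinder is out}; {Outboard abort switch trips}.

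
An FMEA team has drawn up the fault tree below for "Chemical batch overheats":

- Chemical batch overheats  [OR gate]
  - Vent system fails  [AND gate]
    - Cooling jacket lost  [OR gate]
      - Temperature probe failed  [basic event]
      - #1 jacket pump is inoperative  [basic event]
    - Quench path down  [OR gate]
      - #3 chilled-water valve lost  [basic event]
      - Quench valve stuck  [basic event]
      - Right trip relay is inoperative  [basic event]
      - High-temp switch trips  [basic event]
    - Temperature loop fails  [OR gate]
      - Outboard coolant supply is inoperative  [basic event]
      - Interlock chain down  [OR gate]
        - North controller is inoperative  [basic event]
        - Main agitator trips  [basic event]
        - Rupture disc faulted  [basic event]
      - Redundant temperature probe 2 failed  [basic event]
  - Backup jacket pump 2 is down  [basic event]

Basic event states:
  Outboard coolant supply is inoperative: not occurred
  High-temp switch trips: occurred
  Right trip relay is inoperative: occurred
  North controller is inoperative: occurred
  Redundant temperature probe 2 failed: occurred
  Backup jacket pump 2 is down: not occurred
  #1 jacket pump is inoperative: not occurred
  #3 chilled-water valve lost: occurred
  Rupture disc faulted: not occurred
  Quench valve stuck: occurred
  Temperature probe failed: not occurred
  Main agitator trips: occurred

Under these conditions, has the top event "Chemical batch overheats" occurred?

No

Cooling jacket lost [OR]: Temperature probe failed=not, #1 jacket pump is inoperative=not → no input occurs → does not occur.
Quench path down [OR]: #3 chilled-water valve lost=occurs, Quench valve stuck=occurs, Right trip relay is inoperative=occurs, High-temp switch trips=occurs → at least one input occurs → occurs.
Interlock chain down [OR]: North controller is inoperative=occurs, Main agitator trips=occurs, Rupture disc faulted=not → at least one input occurs → occurs.
Temperature loop fails [OR]: Outboard coolant supply is inoperative=not, Interlock chain down=occurs, Redundant temperature probe 2 failed=occurs → at least one input occurs → occurs.
Vent system fails [AND]: Cooling jacket lost=not, Quench path down=occurs, Temperature loop fails=occurs → not all inputs occur → does not occur.
Chemical batch overheats [OR]: Vent system fails=not, Backup jacket pump 2 is down=not → no input occurs → does not occur.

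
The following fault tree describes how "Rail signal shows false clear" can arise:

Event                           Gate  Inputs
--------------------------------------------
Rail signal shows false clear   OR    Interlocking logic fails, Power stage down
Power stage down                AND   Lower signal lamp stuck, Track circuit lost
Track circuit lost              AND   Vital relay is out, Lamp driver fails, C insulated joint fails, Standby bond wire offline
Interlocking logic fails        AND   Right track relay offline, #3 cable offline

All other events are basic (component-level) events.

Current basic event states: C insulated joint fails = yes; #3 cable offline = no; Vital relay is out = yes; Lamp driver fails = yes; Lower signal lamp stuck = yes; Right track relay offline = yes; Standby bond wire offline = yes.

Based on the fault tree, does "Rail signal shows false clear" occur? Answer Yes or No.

Interlocking logic fails [AND]: Right track relay offline=occurs, #3 cable offline=not → not all inputs occur → does not occur.
Track circuit lost [AND]: Vital relay is out=occurs, Lamp driver fails=occurs, C insulated joint fails=occurs, Standby bond wire offline=occurs → all inputs occur → occurs.
Power stage down [AND]: Lower signal lamp stuck=occurs, Track circuit lost=occurs → all inputs occur → occurs.
Rail signal shows false clear [OR]: Interlocking logic fails=not, Power stage down=occurs → at least one input occurs → occurs.

Yes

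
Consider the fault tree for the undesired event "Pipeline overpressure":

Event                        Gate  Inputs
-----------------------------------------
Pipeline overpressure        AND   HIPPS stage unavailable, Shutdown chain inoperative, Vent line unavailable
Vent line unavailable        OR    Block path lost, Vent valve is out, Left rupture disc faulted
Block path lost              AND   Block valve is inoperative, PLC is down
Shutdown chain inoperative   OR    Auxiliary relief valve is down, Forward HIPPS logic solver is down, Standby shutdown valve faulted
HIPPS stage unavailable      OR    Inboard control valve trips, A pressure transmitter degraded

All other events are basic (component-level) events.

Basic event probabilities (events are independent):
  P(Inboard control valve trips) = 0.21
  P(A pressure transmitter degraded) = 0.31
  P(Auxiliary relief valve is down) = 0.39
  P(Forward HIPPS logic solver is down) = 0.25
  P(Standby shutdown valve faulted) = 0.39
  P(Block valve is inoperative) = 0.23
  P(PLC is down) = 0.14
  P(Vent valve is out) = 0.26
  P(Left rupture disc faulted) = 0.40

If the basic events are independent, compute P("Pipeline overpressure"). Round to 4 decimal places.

0.1870

P(HIPPS stage unavailable) [OR] = 1 − (1−0.21) × (1−0.31) = 0.454900
P(Shutdown chain inoperative) [OR] = 1 − (1−0.39) × (1−0.25) × (1−0.39) = 0.720925
P(Block path lost) [AND] = 0.23 × 0.14 = 0.032200
P(Vent line unavailable) [OR] = 1 − (1−0.032200) × (1−0.26) × (1−0.40) = 0.570297
P(Pipeline overpressure) [AND] = 0.454900 × 0.720925 × 0.570297 = 0.187028
Rounded to 4 decimal places: P(Pipeline overpressure) ≈ 0.1870.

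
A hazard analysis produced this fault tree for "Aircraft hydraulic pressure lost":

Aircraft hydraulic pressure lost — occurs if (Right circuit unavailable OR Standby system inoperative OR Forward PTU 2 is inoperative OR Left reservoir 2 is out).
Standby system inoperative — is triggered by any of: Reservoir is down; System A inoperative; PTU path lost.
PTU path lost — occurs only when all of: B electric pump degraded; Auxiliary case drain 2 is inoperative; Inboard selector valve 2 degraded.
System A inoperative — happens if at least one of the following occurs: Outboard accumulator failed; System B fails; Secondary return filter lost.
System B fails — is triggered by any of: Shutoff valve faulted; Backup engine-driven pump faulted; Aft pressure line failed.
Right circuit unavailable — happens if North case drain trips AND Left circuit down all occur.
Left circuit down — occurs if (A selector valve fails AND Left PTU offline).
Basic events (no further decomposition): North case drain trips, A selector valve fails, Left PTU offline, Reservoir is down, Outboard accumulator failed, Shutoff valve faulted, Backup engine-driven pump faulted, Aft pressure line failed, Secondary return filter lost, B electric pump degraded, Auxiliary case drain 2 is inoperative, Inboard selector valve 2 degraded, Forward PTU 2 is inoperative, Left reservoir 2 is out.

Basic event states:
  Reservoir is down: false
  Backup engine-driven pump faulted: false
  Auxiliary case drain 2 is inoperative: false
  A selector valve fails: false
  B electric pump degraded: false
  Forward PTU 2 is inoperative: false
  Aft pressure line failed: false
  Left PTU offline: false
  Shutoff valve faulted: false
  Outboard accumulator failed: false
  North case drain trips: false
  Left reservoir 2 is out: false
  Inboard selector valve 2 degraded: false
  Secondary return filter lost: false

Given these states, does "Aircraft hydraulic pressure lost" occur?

No

Left circuit down [AND]: A selector valve fails=not, Left PTU offline=not → not all inputs occur → does not occur.
Right circuit unavailable [AND]: North case drain trips=not, Left circuit down=not → not all inputs occur → does not occur.
System B fails [OR]: Shutoff valve faulted=not, Backup engine-driven pump faulted=not, Aft pressure line failed=not → no input occurs → does not occur.
System A inoperative [OR]: Outboard accumulator failed=not, System B fails=not, Secondary return filter lost=not → no input occurs → does not occur.
PTU path lost [AND]: B electric pump degraded=not, Auxiliary case drain 2 is inoperative=not, Inboard selector valve 2 degraded=not → not all inputs occur → does not occur.
Standby system inoperative [OR]: Reservoir is down=not, System A inoperative=not, PTU path lost=not → no input occurs → does not occur.
Aircraft hydraulic pressure lost [OR]: Right circuit unavailable=not, Standby system inoperative=not, Forward PTU 2 is inoperative=not, Left reservoir 2 is out=not → no input occurs → does not occur.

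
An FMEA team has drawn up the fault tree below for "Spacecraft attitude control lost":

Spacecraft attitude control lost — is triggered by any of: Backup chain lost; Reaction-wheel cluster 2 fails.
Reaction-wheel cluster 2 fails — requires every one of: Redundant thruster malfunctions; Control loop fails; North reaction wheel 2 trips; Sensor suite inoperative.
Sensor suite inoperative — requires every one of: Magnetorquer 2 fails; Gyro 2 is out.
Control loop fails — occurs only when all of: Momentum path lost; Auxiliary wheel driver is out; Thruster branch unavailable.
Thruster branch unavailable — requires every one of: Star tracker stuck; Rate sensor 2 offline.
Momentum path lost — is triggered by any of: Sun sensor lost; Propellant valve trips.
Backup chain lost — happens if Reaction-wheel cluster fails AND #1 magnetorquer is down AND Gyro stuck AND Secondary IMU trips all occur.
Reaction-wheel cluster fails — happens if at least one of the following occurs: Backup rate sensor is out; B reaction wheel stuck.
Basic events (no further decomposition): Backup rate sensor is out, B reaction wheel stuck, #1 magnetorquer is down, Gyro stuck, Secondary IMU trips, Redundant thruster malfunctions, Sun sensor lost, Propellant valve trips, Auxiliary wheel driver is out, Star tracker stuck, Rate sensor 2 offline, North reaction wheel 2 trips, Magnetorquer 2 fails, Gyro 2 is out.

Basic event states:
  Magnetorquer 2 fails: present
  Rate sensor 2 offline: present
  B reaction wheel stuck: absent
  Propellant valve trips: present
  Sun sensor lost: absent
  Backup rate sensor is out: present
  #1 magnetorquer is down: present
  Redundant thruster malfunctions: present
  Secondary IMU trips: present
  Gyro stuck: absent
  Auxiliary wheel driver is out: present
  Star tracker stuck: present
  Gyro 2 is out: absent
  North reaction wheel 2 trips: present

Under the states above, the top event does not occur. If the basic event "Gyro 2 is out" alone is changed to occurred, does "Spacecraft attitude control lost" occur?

Counterfactual: set "Gyro 2 is out" to occurred.
Reaction-wheel cluster fails [OR]: Backup rate sensor is out=occurs, B reaction wheel stuck=not → at least one input occurs → occurs.
Backup chain lost [AND]: Reaction-wheel cluster fails=occurs, #1 magnetorquer is down=occurs, Gyro stuck=not, Secondary IMU trips=occurs → not all inputs occur → does not occur.
Momentum path lost [OR]: Sun sensor lost=not, Propellant valve trips=occurs → at least one input occurs → occurs.
Thruster branch unavailable [AND]: Star tracker stuck=occurs, Rate sensor 2 offline=occurs → all inputs occur → occurs.
Control loop fails [AND]: Momentum path lost=occurs, Auxiliary wheel driver is out=occurs, Thruster branch unavailable=occurs → all inputs occur → occurs.
Sensor suite inoperative [AND]: Magnetorquer 2 fails=occurs, Gyro 2 is out=occurs → all inputs occur → occurs.
Reaction-wheel cluster 2 fails [AND]: Redundant thruster malfunctions=occurs, Control loop fails=occurs, North reaction wheel 2 trips=occurs, Sensor suite inoperative=occurs → all inputs occur → occurs.
Spacecraft attitude control lost [OR]: Backup chain lost=not, Reaction-wheel cluster 2 fails=occurs → at least one input occurs → occurs.

Yes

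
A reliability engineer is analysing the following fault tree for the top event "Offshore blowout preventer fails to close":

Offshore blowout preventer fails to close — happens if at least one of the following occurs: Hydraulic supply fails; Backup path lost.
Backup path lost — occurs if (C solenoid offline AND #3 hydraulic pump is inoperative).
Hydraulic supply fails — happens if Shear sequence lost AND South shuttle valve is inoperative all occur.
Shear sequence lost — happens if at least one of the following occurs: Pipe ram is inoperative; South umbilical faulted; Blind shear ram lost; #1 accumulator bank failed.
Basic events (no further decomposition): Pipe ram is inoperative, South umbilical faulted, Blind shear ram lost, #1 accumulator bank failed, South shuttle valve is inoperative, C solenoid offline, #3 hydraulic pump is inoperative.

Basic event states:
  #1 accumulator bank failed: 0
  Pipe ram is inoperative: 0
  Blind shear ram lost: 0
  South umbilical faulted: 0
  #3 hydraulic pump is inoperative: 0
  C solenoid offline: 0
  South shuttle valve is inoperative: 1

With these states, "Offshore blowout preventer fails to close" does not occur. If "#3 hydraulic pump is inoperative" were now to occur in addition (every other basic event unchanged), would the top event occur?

No

Counterfactual: set "#3 hydraulic pump is inoperative" to occurred.
Shear sequence lost [OR]: Pipe ram is inoperative=not, South umbilical faulted=not, Blind shear ram lost=not, #1 accumulator bank failed=not → no input occurs → does not occur.
Hydraulic supply fails [AND]: Shear sequence lost=not, South shuttle valve is inoperative=occurs → not all inputs occur → does not occur.
Backup path lost [AND]: C solenoid offline=not, #3 hydraulic pump is inoperative=occurs → not all inputs occur → does not occur.
Offshore blowout preventer fails to close [OR]: Hydraulic supply fails=not, Backup path lost=not → no input occurs → does not occur.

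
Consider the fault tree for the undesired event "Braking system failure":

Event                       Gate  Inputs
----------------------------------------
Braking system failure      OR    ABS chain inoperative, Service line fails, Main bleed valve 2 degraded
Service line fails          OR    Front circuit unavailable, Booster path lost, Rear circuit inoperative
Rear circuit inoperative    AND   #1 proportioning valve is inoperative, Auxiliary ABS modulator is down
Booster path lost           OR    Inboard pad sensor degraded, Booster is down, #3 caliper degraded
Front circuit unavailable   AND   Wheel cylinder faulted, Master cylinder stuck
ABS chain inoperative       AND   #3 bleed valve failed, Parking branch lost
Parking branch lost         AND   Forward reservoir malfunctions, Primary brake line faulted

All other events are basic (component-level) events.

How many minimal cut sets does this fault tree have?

Parking branch lost [AND]: one cut set from each child combined → 1 × 1 = 1 cut set(s).
ABS chain inoperative [AND]: one cut set from each child combined → 1 × 1 = 1 cut set(s).
Front circuit unavailable [AND]: one cut set from each child combined → 1 × 1 = 1 cut set(s).
Booster path lost [OR]: union of children's cut sets → 3 cut set(s).
Rear circuit inoperative [AND]: one cut set from each child combined → 1 × 1 = 1 cut set(s).
Service line fails [OR]: union of children's cut sets → 5 cut set(s).
Braking system failure [OR]: union of children's cut sets → 7 cut set(s).
Minimal cut sets: {#3 bleed valve failed, Forward reservoir malfunctions, Primary brake line faulted}; {Master cylinder stuck, Wheel cylinder faulted}; {Inboard pad sensor degraded}; {Booster is down}; {#3 caliper degraded}; {#1 proportioning valve is inoperative, Auxiliary ABS modulator is down}; {Main bleed valve 2 degraded}.

7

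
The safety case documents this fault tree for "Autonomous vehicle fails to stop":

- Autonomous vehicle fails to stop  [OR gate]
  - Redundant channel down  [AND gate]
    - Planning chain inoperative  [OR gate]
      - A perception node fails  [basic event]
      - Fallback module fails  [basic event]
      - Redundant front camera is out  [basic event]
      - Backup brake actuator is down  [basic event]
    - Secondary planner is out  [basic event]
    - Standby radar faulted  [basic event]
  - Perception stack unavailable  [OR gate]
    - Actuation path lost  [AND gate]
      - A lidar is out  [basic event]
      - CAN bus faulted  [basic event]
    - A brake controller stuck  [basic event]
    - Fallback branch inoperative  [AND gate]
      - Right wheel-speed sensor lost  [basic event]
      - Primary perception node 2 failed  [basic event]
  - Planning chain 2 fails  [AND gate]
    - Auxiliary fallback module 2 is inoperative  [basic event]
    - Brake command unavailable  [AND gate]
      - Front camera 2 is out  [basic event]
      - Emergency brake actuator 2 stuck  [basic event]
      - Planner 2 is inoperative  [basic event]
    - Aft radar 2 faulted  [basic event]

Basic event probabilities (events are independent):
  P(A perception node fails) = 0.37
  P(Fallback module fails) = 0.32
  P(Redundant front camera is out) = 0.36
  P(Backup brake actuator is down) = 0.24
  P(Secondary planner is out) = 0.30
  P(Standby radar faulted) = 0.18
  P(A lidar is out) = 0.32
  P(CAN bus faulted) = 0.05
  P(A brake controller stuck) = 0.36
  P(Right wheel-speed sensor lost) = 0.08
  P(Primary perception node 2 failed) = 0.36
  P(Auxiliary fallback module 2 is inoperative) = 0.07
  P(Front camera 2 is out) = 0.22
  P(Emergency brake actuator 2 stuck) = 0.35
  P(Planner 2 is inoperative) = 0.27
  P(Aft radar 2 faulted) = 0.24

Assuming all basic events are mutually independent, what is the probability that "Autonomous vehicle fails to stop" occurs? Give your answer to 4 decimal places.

P(Planning chain inoperative) [OR] = 1 − (1−0.37) × (1−0.32) × (1−0.36) × (1−0.24) = 0.791626
P(Redundant channel down) [AND] = 0.791626 × 0.30 × 0.18 = 0.042748
P(Actuation path lost) [AND] = 0.32 × 0.05 = 0.016000
P(Fallback branch inoperative) [AND] = 0.08 × 0.36 = 0.028800
P(Perception stack unavailable) [OR] = 1 − (1−0.016000) × (1−0.36) × (1−0.028800) = 0.388377
P(Brake command unavailable) [AND] = 0.22 × 0.35 × 0.27 = 0.020790
P(Planning chain 2 fails) [AND] = 0.07 × 0.020790 × 0.24 = 0.000349
P(Autonomous vehicle fails to stop) [OR] = 1 − (1−0.042748) × (1−0.388377) × (1−0.000349) = 0.414727
Rounded to 4 decimal places: P(Autonomous vehicle fails to stop) ≈ 0.4147.

0.4147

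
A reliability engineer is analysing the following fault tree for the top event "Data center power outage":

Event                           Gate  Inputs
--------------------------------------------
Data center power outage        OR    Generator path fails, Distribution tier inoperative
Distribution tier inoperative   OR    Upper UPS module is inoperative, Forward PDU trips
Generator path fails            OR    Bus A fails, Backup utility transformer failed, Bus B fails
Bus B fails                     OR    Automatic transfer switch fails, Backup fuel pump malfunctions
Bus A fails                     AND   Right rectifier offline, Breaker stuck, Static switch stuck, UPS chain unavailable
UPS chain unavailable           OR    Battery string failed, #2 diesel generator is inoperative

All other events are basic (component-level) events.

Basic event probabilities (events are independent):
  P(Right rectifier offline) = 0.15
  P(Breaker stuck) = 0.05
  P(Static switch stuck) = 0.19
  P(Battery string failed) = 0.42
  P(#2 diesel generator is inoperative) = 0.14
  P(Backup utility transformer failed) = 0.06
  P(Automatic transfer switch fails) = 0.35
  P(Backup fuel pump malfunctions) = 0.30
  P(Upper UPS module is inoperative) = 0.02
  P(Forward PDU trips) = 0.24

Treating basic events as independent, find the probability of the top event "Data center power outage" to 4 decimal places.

0.6817

P(UPS chain unavailable) [OR] = 1 − (1−0.42) × (1−0.14) = 0.501200
P(Bus A fails) [AND] = 0.15 × 0.05 × 0.19 × 0.501200 = 0.000714
P(Bus B fails) [OR] = 1 − (1−0.35) × (1−0.30) = 0.545000
P(Generator path fails) [OR] = 1 − (1−0.000714) × (1−0.06) × (1−0.545000) = 0.572605
P(Distribution tier inoperative) [OR] = 1 − (1−0.02) × (1−0.24) = 0.255200
P(Data center power outage) [OR] = 1 − (1−0.572605) × (1−0.255200) = 0.681676
Rounded to 4 decimal places: P(Data center power outage) ≈ 0.6817.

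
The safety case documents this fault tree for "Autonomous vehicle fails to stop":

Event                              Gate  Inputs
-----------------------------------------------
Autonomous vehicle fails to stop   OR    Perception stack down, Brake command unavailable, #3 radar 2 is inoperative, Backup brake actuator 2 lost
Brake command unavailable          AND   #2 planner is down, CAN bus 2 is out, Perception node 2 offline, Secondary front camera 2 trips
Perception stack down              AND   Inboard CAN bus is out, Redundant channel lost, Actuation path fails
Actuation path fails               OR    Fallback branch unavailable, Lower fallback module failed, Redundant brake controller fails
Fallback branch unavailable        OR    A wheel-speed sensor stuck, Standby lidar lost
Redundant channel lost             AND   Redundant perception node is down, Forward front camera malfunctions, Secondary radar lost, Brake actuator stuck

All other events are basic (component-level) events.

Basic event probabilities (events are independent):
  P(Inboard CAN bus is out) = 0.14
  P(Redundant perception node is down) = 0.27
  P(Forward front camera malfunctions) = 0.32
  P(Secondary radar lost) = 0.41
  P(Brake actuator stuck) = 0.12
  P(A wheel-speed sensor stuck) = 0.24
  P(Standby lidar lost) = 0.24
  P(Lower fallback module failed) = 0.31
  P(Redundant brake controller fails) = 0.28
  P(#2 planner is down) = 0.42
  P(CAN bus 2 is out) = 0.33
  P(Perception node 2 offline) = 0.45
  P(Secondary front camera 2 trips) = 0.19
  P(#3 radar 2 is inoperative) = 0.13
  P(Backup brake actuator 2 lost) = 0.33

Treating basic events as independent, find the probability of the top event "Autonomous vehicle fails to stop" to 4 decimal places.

P(Redundant channel lost) [AND] = 0.27 × 0.32 × 0.41 × 0.12 = 0.004251
P(Fallback branch unavailable) [OR] = 1 − (1−0.24) × (1−0.24) = 0.422400
P(Actuation path fails) [OR] = 1 − (1−0.422400) × (1−0.31) × (1−0.28) = 0.713048
P(Perception stack down) [AND] = 0.14 × 0.004251 × 0.713048 = 0.000424
P(Brake command unavailable) [AND] = 0.42 × 0.33 × 0.45 × 0.19 = 0.011850
P(Autonomous vehicle fails to stop) [OR] = 1 − (1−0.000424) × (1−0.011850) × (1−0.13) × (1−0.33) = 0.424252
Rounded to 4 decimal places: P(Autonomous vehicle fails to stop) ≈ 0.4243.

0.4243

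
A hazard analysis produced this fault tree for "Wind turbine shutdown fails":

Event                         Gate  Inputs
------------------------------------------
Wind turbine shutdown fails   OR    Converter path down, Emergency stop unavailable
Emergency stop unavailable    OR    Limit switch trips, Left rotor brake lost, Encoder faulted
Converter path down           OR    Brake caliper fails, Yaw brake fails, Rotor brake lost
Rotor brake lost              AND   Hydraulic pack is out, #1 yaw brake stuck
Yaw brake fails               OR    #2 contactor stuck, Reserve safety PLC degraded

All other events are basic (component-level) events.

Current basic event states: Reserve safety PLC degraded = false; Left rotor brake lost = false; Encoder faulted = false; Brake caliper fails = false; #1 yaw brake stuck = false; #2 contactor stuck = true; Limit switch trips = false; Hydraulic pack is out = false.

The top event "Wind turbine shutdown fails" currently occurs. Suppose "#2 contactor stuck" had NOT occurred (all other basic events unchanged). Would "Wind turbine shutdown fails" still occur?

Counterfactual: set "#2 contactor stuck" to not occurred.
Yaw brake fails [OR]: #2 contactor stuck=not, Reserve safety PLC degraded=not → no input occurs → does not occur.
Rotor brake lost [AND]: Hydraulic pack is out=not, #1 yaw brake stuck=not → not all inputs occur → does not occur.
Converter path down [OR]: Brake caliper fails=not, Yaw brake fails=not, Rotor brake lost=not → no input occurs → does not occur.
Emergency stop unavailable [OR]: Limit switch trips=not, Left rotor brake lost=not, Encoder faulted=not → no input occurs → does not occur.
Wind turbine shutdown fails [OR]: Converter path down=not, Emergency stop unavailable=not → no input occurs → does not occur.

No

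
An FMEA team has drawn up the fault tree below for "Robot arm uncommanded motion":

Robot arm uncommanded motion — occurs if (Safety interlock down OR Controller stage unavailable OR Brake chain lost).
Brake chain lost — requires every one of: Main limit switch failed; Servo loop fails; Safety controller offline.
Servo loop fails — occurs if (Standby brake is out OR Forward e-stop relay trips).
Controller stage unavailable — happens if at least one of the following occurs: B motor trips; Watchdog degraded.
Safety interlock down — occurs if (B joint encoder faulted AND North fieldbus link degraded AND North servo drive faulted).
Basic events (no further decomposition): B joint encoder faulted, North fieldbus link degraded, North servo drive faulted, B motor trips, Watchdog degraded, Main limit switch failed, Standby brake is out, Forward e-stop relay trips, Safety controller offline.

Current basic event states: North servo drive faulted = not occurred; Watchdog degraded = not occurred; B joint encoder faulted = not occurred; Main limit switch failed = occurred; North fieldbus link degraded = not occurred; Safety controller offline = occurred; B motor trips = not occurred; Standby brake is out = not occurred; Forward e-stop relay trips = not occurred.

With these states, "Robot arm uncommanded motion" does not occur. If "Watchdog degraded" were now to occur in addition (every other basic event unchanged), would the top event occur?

Yes

Counterfactual: set "Watchdog degraded" to occurred.
Safety interlock down [AND]: B joint encoder faulted=not, North fieldbus link degraded=not, North servo drive faulted=not → not all inputs occur → does not occur.
Controller stage unavailable [OR]: B motor trips=not, Watchdog degraded=occurs → at least one input occurs → occurs.
Servo loop fails [OR]: Standby brake is out=not, Forward e-stop relay trips=not → no input occurs → does not occur.
Brake chain lost [AND]: Main limit switch failed=occurs, Servo loop fails=not, Safety controller offline=occurs → not all inputs occur → does not occur.
Robot arm uncommanded motion [OR]: Safety interlock down=not, Controller stage unavailable=occurs, Brake chain lost=not → at least one input occurs → occurs.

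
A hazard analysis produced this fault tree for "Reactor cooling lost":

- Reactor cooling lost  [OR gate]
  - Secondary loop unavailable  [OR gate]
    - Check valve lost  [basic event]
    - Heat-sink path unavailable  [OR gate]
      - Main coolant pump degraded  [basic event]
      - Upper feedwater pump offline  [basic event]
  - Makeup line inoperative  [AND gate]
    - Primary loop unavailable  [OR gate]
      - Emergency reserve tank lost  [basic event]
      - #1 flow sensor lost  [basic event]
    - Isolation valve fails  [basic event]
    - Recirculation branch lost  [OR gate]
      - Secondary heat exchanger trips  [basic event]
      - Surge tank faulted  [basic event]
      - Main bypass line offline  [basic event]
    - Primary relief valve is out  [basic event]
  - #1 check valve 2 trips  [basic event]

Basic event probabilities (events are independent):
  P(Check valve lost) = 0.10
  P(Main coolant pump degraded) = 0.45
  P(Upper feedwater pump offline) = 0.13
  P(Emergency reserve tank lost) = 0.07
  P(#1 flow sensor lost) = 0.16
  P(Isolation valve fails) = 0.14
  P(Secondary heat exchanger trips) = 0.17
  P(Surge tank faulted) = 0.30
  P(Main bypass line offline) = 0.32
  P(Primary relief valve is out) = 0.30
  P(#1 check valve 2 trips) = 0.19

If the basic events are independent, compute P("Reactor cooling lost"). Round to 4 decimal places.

0.6531

P(Heat-sink path unavailable) [OR] = 1 − (1−0.45) × (1−0.13) = 0.521500
P(Secondary loop unavailable) [OR] = 1 − (1−0.10) × (1−0.521500) = 0.569350
P(Primary loop unavailable) [OR] = 1 − (1−0.07) × (1−0.16) = 0.218800
P(Recirculation branch lost) [OR] = 1 − (1−0.17) × (1−0.30) × (1−0.32) = 0.604920
P(Makeup line inoperative) [AND] = 0.218800 × 0.14 × 0.604920 × 0.30 = 0.005559
P(Reactor cooling lost) [OR] = 1 − (1−0.569350) × (1−0.005559) × (1−0.19) = 0.653113
Rounded to 4 decimal places: P(Reactor cooling lost) ≈ 0.6531.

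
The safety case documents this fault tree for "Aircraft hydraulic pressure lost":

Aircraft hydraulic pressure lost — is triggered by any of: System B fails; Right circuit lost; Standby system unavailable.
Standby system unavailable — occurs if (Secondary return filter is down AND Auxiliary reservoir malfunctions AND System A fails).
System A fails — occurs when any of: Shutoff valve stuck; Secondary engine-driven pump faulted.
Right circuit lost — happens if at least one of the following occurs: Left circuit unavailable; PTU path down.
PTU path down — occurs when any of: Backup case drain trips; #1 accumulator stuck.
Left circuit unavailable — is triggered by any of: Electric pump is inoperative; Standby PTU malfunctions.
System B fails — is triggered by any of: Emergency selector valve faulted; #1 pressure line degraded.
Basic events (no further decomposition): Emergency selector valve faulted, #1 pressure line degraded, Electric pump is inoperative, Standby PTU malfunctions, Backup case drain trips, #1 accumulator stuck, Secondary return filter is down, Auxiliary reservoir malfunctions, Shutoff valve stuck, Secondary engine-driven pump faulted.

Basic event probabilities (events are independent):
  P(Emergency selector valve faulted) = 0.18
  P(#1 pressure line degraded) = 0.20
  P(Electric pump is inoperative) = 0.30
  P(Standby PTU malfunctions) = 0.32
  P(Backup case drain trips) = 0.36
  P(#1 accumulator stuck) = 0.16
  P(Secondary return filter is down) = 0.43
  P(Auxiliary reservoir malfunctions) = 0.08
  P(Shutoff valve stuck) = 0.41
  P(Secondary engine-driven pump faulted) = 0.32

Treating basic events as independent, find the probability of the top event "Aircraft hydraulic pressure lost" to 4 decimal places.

0.8356

P(System B fails) [OR] = 1 − (1−0.18) × (1−0.20) = 0.344000
P(Left circuit unavailable) [OR] = 1 − (1−0.30) × (1−0.32) = 0.524000
P(PTU path down) [OR] = 1 − (1−0.36) × (1−0.16) = 0.462400
P(Right circuit lost) [OR] = 1 − (1−0.524000) × (1−0.462400) = 0.744102
P(System A fails) [OR] = 1 − (1−0.41) × (1−0.32) = 0.598800
P(Standby system unavailable) [AND] = 0.43 × 0.08 × 0.598800 = 0.020599
P(Aircraft hydraulic pressure lost) [OR] = 1 − (1−0.344000) × (1−0.744102) × (1−0.020599) = 0.835589
Rounded to 4 decimal places: P(Aircraft hydraulic pressure lost) ≈ 0.8356.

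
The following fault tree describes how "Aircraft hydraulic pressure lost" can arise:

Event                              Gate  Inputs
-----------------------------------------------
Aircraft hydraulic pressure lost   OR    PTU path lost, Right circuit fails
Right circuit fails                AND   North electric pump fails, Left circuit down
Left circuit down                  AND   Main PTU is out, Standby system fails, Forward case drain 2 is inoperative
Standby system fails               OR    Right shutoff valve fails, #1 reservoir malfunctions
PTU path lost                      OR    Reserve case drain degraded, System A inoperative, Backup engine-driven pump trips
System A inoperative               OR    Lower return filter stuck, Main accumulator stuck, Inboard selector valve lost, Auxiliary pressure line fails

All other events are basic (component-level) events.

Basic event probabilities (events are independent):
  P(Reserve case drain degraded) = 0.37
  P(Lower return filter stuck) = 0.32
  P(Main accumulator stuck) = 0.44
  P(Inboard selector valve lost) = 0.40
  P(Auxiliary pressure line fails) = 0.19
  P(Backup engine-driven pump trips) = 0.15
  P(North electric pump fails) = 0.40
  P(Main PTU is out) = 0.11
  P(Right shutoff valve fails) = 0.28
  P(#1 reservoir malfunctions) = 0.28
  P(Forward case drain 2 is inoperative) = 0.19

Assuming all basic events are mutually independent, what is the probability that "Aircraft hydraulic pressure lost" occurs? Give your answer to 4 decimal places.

P(System A inoperative) [OR] = 1 − (1−0.32) × (1−0.44) × (1−0.40) × (1−0.19) = 0.814931
P(PTU path lost) [OR] = 1 − (1−0.37) × (1−0.814931) × (1−0.15) = 0.900896
P(Standby system fails) [OR] = 1 − (1−0.28) × (1−0.28) = 0.481600
P(Left circuit down) [AND] = 0.11 × 0.481600 × 0.19 = 0.010065
P(Right circuit fails) [AND] = 0.40 × 0.010065 = 0.004026
P(Aircraft hydraulic pressure lost) [OR] = 1 − (1−0.900896) × (1−0.004026) = 0.901295
Rounded to 4 decimal places: P(Aircraft hydraulic pressure lost) ≈ 0.9013.

0.9013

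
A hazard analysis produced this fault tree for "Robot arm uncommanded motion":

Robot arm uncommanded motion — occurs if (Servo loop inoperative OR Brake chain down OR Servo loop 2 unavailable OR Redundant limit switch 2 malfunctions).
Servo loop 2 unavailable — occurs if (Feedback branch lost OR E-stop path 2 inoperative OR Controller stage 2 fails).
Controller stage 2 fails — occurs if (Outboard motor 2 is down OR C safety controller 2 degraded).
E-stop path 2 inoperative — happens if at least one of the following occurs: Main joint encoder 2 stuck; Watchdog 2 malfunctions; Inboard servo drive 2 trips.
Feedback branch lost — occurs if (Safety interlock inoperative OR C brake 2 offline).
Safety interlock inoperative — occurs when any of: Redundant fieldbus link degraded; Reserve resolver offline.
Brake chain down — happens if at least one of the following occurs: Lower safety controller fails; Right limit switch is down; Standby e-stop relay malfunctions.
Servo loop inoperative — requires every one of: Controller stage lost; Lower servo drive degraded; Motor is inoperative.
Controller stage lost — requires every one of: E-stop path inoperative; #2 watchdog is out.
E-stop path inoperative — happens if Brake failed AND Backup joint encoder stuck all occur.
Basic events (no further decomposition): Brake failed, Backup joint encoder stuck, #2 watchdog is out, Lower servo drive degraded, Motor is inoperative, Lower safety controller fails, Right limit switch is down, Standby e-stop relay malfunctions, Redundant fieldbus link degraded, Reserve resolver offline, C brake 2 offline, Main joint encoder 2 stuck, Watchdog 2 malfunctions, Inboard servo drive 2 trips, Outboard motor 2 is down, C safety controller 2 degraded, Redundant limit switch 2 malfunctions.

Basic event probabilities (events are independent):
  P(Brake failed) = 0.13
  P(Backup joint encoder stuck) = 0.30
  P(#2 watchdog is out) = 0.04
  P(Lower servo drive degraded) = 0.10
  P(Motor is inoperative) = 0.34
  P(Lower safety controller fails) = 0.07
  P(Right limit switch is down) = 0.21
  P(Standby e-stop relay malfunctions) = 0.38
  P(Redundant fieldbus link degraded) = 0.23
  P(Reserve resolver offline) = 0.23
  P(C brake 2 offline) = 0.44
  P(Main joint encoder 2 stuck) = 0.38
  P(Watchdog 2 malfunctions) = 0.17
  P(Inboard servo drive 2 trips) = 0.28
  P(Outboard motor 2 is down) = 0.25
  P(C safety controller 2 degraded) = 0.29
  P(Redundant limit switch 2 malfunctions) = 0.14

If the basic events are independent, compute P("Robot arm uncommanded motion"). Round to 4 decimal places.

P(E-stop path inoperative) [AND] = 0.13 × 0.30 = 0.039000
P(Controller stage lost) [AND] = 0.039000 × 0.04 = 0.001560
P(Servo loop inoperative) [AND] = 0.001560 × 0.10 × 0.34 = 0.000053
P(Brake chain down) [OR] = 1 − (1−0.07) × (1−0.21) × (1−0.38) = 0.544486
P(Safety interlock inoperative) [OR] = 1 − (1−0.23) × (1−0.23) = 0.407100
P(Feedback branch lost) [OR] = 1 − (1−0.407100) × (1−0.44) = 0.667976
P(E-stop path 2 inoperative) [OR] = 1 − (1−0.38) × (1−0.17) × (1−0.28) = 0.629488
P(Controller stage 2 fails) [OR] = 1 − (1−0.25) × (1−0.29) = 0.467500
P(Servo loop 2 unavailable) [OR] = 1 − (1−0.667976) × (1−0.629488) × (1−0.467500) = 0.934492
P(Robot arm uncommanded motion) [OR] = 1 − (1−0.000053) × (1−0.544486) × (1−0.934492) × (1−0.14) = 0.974339
Rounded to 4 decimal places: P(Robot arm uncommanded motion) ≈ 0.9743.

0.9743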